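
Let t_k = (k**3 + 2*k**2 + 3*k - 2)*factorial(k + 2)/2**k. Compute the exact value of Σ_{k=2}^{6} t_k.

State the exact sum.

Σ = 226800

Step 1: r(k) = (k**4 + 8*k**3 + 25*k**2 + 34*k + 12)/(2*(k**3 + 2*k**2 + 3*k - 2)).
A = k/2 + 3/2, B = 1, C = k**3 + 2*k**2 + 3*k - 2.
Solve (k/2 + 3/2)·f(k+1) − (1)·f(k) = k**3 + 2*k**2 + 3*k - 2.
Degrees (1,0,3) ⇒ d ≤ 2.
A polynomial solution: f(k) = 2*(k - 2)*(k + 1).
R(k) = B(k−1)·f(k)/C(k) = 2*(k - 2)*(k + 1)/(k**3 + 2*k**2 + 3*k - 2); s_k = R·t_k = 2**(1 - k)*(k - 2)*(k + 1)*factorial(k + 2).
Δs = (k**3 + 2*k**2 + 3*k - 2)*factorial(k + 2)/2**k, as required.
Evaluate s at k=7 and k=2: 226800 and 0; difference 226800.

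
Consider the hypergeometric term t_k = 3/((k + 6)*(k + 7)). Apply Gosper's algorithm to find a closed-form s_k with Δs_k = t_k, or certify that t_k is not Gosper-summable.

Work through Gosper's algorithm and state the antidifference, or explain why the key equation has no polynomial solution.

s_k = k/(2*(k + 6))

r(k) = (k + 6)/(k + 8) after simplifying.
Gosper form: A/B · C(k+1)/C(k) with A=k + 6, B=k + 8, C=1.
Key eq: (k + 6)·f(k+1) = (k + 7)·f(k) + (1).
deg f ≤ 1 (via 1,1,0).
Coefficient equations give f(k) = k/6.
Get s_k = R·t_k = k/(2*(k + 6)) with R(k) = B(k−1)f(k)/C(k) = k*(k + 7)/6.
s_(k+1) − s_k = 3/(k**2 + 13*k + 42) = t_k.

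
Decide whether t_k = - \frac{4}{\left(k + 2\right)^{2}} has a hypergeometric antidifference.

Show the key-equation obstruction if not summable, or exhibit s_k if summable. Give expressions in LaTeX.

Ratio r(k) = (k + 2)**2/(k + 3)**2.
So A=k**2 + 4*k + 4 and B=k**2 + 6*k + 9, with C=1.
Solve (k**2 + 4*k + 4)·f(k+1) − (k**2 + 4*k + 4)·f(k) = 1.
deg f ≤ 0 (via 2,2,0).
Put f(k) = c0: A·f(k+1) − B(k−1)·f(k) − C = -1; need -1 = 0 — inconsistent ⇒ no f, not summable.

No — t_k has no hypergeometric antidifference.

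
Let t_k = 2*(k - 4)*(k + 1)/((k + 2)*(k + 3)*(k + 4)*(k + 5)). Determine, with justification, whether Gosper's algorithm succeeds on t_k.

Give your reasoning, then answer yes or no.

Yes. s_k = 2*k*(-k - 1)/(k**3 + 9*k**2 + 26*k + 24).

r(k) = (k - 3)*(k + 2)**2/((k - 4)*(k + 1)*(k + 6)) after simplifying.
So A=k + 2 and B=k + 6, with C=k**2 - 3*k - 4.
Set up (k + 2)·f(k+1) − (k + 5)·f(k) − (k**2 - 3*k - 4) = 0.
From deg A=1, deg B=1, deg C=2: d=3.
Solving with deg f ≤ 3: f(k) = -k*(k + 1).
Certificate R = B(k−1)f/C = -k*(k + 5)/(k - 4) gives s_k = 2*k*(-k - 1)/(k**3 + 9*k**2 + 26*k + 24).
s_(k+1) − s_k = 2*(k**2 - 3*k - 4)/(k**4 + 14*k**3 + 71*k**2 + 154*k + 120) = t_k.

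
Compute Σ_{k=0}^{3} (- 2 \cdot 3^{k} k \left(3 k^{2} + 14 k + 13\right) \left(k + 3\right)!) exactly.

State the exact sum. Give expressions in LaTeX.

Σ = -9797760

Compute t_(k+1)/t_k: get 3*(k + 1)*(k + 4)*(14*k + 3*(k + 1)**2 + 27)/(k*(3*k**2 + 14*k + 13)).
Gosper form: A/B · C(k+1)/C(k) with A=3*k + 12, B=1, C=k**3 + 14*k**2/3 + 13*k/3.
Set up (3*k + 12)·f(k+1) − (1)·f(k) − (k**3 + 14*k**2/3 + 13*k/3) = 0.
deg f ≤ 2 (via 1,0,3).
A polynomial solution: f(k) = k*(k - 1)/3.
Certificate R = B(k−1)f/C = (k - 1)/(3*k**2 + 14*k + 13) gives s_k = -2*3**k*k*(k - 1)*factorial(k + 3).
Check: Δs_k = -2*3**k*k*(3*k**2 + 14*k + 13)*factorial(k + 3). ✓
Σ_(k=0)^(3) t_k = s_(4) − s_(0) = -9797760 − (0) = -9797760.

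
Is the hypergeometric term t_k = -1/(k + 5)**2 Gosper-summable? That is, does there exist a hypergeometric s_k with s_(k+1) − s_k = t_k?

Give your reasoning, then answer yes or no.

No — t_k has no hypergeometric antidifference.

Step 1: r(k) = (k + 5)**2/(k + 6)**2.
So A=k**2 + 10*k + 25 and B=k**2 + 12*k + 36, with C=1.
Need (k**2 + 10*k + 25)·f(k+1) − (k**2 + 10*k + 25)·f(k) = 1.
Bound: deg f ≤ 0.
Write f(k) = c0. Then LHS − RHS = -1, requiring -1 = 0: contradictory. No certificate.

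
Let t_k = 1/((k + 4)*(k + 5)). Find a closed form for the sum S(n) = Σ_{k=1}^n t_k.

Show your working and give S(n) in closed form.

S(n) = n/(5*(n + 5))

t_(k+1)/t_k = (k + 4)/(k + 6).
Normal form (A,B,C) = (k + 4, k + 6, 1).
Solve (k + 4)·f(k+1) − (k + 5)·f(k) = 1.
Degrees (1,1,0) ⇒ d ≤ 1.
A polynomial solution: f(k) = k/4.
Certificate R = B(k−1)f/C = k*(k + 5)/4 gives s_k = k/(4*(k + 4)).
Verify: 1/(k**2 + 9*k + 20) matches t_k.
Σ_(k=1)^n t_k = s_(n+1) − s_(1) = ((n + 1)/(4*(n + 5))) − (1/20), i.e. n/(5*(n + 5)).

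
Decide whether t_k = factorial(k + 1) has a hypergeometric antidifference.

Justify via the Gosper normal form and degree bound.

No; the degree bound rules out any f.

Compute t_(k+1)/t_k: get k + 2.
So A=k + 2 and B=1, with C=1.
Solve (k + 2)·f(k+1) − (1)·f(k) = 1.
deg f ≤ -1 (via 1,0,0).
Negative degree bound (-1): no f exists, t_k not Gosper-summable.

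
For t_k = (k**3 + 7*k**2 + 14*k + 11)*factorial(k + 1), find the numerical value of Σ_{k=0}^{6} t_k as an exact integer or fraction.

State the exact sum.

t_(k+1)/t_k = (k**4 + 12*k**3 + 51*k**2 + 95*k + 66)/(k**3 + 7*k**2 + 14*k + 11).
A = k + 2, B = 1, C = k**3 + 7*k**2 + 14*k + 11.
Need (k + 2)·f(k+1) − (1)·f(k) = k**3 + 7*k**2 + 14*k + 11.
Bound: deg f ≤ 2.
Solve for f: f(k) = k**2 + 4*k + 1 (degree 2 ≤ 2).
Then R = B(k−1)f/C = (k**2 + 4*k + 1)/(k**3 + 7*k**2 + 14*k + 11), so s_k = R(k)·t_k = (k**2 + 4*k + 1)*factorial(k + 1).
Δs = (k**3 + 7*k**2 + 14*k + 11)*factorial(k + 1), as required.
Σ_(k=0)^(6) t_k = s_(7) − s_(0) = 3144960 − (1) = 3144959.

Σ = 3144959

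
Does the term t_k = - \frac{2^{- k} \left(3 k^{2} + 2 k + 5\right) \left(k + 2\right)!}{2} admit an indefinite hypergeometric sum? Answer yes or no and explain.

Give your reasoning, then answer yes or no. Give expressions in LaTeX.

Ratio r(k) = (k + 3)*(2*k + 3*(k + 1)**2 + 7)/(2*(3*k**2 + 2*k + 5)).
Take A(k)=k/2 + 3/2, B(k)=1, C(k)=k**2 + 2*k/3 + 5/3.
Solve (k/2 + 3/2)·f(k+1) − (1)·f(k) = k**2 + 2*k/3 + 5/3.
Degrees (1,0,2) ⇒ d ≤ 1.
Coefficient equations give f(k) = 2*(3*k - 4)/3.
R(k) = B(k−1)·f(k)/C(k) = 2*(3*k - 4)/(3*k**2 + 2*k + 5); s_k = R·t_k = -(3*k - 4)*factorial(k + 2)/2**k.
Δs = -(3*k**2 + 2*k + 5)*factorial(k + 2)/(2*2**k), as required.

Yes. s_k = - 2^{- k} \left(3 k - 4\right) \left(k + 2\right)!.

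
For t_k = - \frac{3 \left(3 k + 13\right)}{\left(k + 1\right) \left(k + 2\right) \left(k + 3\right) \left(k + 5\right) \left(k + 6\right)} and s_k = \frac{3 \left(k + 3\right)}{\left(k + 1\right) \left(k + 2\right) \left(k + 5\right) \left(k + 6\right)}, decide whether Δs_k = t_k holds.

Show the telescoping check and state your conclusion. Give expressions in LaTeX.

s_(k+1) = 3*(k + 4)/((k + 2)*(k + 3)*(k + 6)*(k + 7))
s_(k+1) − s_k = 3*(-3*k**2 - 22*k - 43)/(k**6 + 24*k**5 + 226*k**4 + 1056*k**3 + 2545*k**2 + 2952*k + 1260)
(s_(k+1) − s_k) − t_k = 36*(k + 4)/(k**6 + 24*k**5 + 226*k**4 + 1056*k**3 + 2545*k**2 + 2952*k + 1260)

Invalid: residual \frac{36 \left(k + 4\right)}{k^{6} + 24 k^{5} + 226 k^{4} + 1056 k^{3} + 2545 k^{2} + 2952 k + 1260} ≠ 0.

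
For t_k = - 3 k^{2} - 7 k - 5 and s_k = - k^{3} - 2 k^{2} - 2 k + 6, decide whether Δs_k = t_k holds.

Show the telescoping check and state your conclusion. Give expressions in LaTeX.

s_(k+1) = -k**3 - 5*k**2 - 9*k + 1
s_(k+1) − s_k = -3*k**2 - 7*k - 5
(s_(k+1) − s_k) − t_k = 0

Valid: the claim telescopes to t_k.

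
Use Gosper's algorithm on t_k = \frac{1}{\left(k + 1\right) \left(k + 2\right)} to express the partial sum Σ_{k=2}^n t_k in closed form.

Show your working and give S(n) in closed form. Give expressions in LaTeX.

S(n) = \frac{n - 1}{3 \left(n + 2\right)}

The ratio is (k + 1)/(k + 3).
Take A(k)=k + 1, B(k)=k + 3, C(k)=1.
Key eq: (k + 1)·f(k+1) = (k + 2)·f(k) + (1).
Bound: deg f ≤ 1.
A polynomial solution: f(k) = k.
R(k) = B(k−1)·f(k)/C(k) = k*(k + 2); s_k = R·t_k = k/(k + 1).
Check: Δs_k = 1/(k**2 + 3*k + 2). ✓
Telescope: S(n) = s_(n+1) − s_(2) = (n + 1)/(n + 2) − (2/3) = (n - 1)/(3*(n + 2)).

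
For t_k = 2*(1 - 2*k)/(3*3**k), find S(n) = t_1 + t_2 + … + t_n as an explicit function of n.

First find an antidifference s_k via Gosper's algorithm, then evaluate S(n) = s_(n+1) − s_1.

S(n) = 2*3**(-n - 1)*(-3**n + n + 1)

Ratio r(k) = (2*k + 1)/(3*(2*k - 1)).
Factor: A=1/3; B=1; C=k - 1/2.
Set up (1/3)·f(k+1) − (1)·f(k) − (k - 1/2) = 0.
Bound: deg f ≤ 1.
A polynomial solution: f(k) = -3*k/2.
Then R = B(k−1)f/C = -3*k/(2*k - 1), so s_k = R(k)·t_k = 2*k/3**k.
s_(k+1) − s_k = 2*(1 - 2*k)/(3*3**k) = t_k.
Σ_(k=1)^n t_k = s_(n+1) − s_(1) = (2*3**(-n - 1)*(n + 1)) − (2/3), i.e. 2*3**(-n - 1)*(-3**n + n + 1).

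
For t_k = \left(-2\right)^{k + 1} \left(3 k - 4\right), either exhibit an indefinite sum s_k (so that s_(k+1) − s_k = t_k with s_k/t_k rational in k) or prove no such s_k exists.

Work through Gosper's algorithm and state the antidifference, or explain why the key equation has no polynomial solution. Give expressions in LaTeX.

Step 1: r(k) = 2*(1 - 3*k)/(3*k - 4).
Normal form (A,B,C) = (-2, 1, k - 4/3).
Need (-2)·f(k+1) − (1)·f(k) = k - 4/3.
Bound: deg f ≤ 1.
Coefficient equations give f(k) = -(k - 2)/3.
Certificate R = B(k−1)f/C = -(k - 2)/(3*k - 4) gives s_k = (-2)**(k + 1)*(2 - k).
Check: Δs_k = (-2)**(k + 1)*(3*k - 4). ✓

s_k = \left(-2\right)^{k + 1} \left(2 - k\right)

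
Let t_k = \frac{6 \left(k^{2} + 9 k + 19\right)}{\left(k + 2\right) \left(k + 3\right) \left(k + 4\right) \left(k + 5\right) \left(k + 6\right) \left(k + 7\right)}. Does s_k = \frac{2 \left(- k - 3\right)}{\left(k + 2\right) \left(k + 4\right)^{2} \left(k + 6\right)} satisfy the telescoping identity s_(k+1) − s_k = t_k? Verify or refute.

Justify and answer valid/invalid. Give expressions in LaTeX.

Invalid: residual \frac{2 \left(- 4 k^{3} - 54 k^{2} - 236 k - 333\right)}{k^{8} + 36 k^{7} + 558 k^{6} + 4860 k^{5} + 25989 k^{4} + 87264 k^{3} + 179372 k^{2} + 205920 k + 100800} ≠ 0.

s_(k+1) = 2*(-k - 4)/((k + 3)*(k + 5)**2*(k + 7))
s_(k+1) − s_k = 2*(-(k + 2)*(k + 4)**3*(k + 6) + (k + 3)**2*(k + 5)**2*(k + 7))/((k + 2)*(k + 3)*(k + 4)**2*(k + 5)**2*(k + 6)*(k + 7))
(s_(k+1) − s_k) − t_k = 2*(-4*k**3 - 54*k**2 - 236*k - 333)/(k**8 + 36*k**7 + 558*k**6 + 4860*k**5 + 25989*k**4 + 87264*k**3 + 179372*k**2 + 205920*k + 100800)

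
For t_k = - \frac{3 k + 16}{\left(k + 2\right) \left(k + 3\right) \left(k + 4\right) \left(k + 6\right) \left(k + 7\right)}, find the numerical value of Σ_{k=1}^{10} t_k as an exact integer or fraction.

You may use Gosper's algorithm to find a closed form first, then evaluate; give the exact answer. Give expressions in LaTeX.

Σ = -215/18564

t_(k+1)/t_k = (k + 2)*(k + 6)*(3*k + 19)/((k + 5)*(k + 8)*(3*k + 16)).
So A=k + 2 and B=k + 8, with C=k**2 + 31*k/3 + 80/3.
Key eq: (k + 2)·f(k+1) = (k + 7)·f(k) + (k**2 + 31*k/3 + 80/3).
Bound: deg f ≤ 5.
Match coefficients ⇒ f(k) = k*(k + 4)*(k + 5)*(k**2 + 11*k + 36)/108.
R(k) = B(k−1)·f(k)/C(k) = k*(k + 4)*(k + 7)*(k**2 + 11*k + 36)/(36*(3*k + 16)); s_k = R·t_k = k*(-k**2 - 11*k - 36)/(36*(k**3 + 11*k**2 + 36*k + 36)).
s_(k+1) − s_k = (-3*k - 16)/(k**5 + 22*k**4 + 185*k**3 + 740*k**2 + 1404*k + 1008) = t_k.
Telescoping: Σ = s_(11) − s_(1) = -1529/55692 − (-1/63) = -215/18564.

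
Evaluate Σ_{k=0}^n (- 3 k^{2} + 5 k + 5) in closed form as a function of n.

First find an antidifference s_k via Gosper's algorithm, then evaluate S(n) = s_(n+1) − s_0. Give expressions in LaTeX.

Step 1: r(k) = (3*k**2 + k - 7)/(3*k**2 - 5*k - 5).
Normal form (A,B,C) = (1, 1, k**2 - 5*k/3 - 5/3).
Need (1)·f(k+1) − (1)·f(k) = k**2 - 5*k/3 - 5/3.
deg f ≤ 3 (via 0,0,2).
Solving with deg f ≤ 3: f(k) = k*(k**2 - 4*k - 2)/3.
Certificate R = B(k−1)f/C = k*(k**2 - 4*k - 2)/(3*k**2 - 5*k - 5) gives s_k = k*(-k**2 + 4*k + 2).
Δs = -3*k**2 + 5*k + 5, as required.
Σ_(k=0)^n t_k = s_(n+1) − s_(0) = (-n**3 + n**2 + 7*n + 5) − (0), i.e. -n**3 + n**2 + 7*n + 5.

S(n) = - n^{3} + n^{2} + 7 n + 5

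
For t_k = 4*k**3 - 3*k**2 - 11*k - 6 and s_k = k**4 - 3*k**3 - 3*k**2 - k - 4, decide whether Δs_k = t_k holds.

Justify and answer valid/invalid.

s_(k+1) = k**4 + k**3 - 6*k**2 - 12*k - 10
s_(k+1) − s_k = 4*k**3 - 3*k**2 - 11*k - 6
(s_(k+1) − s_k) − t_k = 0

Valid: the claim telescopes to t_k.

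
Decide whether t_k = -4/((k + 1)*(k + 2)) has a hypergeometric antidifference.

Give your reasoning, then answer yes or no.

Step 1: r(k) = (k + 1)/(k + 3).
A = k + 1, B = k + 3, C = 1.
Need (k + 1)·f(k+1) − (k + 2)·f(k) = 1.
deg f ≤ 1 (via 1,1,0).
Solve for f: f(k) = k (degree 1 ≤ 1).
Get s_k = R·t_k = -4*k/(k + 1) with R(k) = B(k−1)f(k)/C(k) = k*(k + 2).
Δs = -4/(k**2 + 3*k + 2), as required.

Yes. s_k = -4*k/(k + 1).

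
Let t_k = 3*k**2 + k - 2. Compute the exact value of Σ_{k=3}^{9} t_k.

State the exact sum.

Σ = 868

Compute t_(k+1)/t_k: get (k + 3*(k + 1)**2 - 1)/(3*k**2 + k - 2).
Take A(k)=1, B(k)=1, C(k)=k**2 + k/3 - 2/3.
Solve (1)·f(k+1) − (1)·f(k) = k**2 + k/3 - 2/3.
deg f ≤ 3 (via 0,0,2).
A polynomial solution: f(k) = k*(k - 2)*(k + 1)/3.
Get s_k = R·t_k = k*(k**2 - k - 2) with R(k) = B(k−1)f(k)/C(k) = k*(k - 2)/(3*k - 2).
Verify: 3*k**2 + k - 2 matches t_k.
Evaluate s at k=10 and k=3: 880 and 12; difference 868.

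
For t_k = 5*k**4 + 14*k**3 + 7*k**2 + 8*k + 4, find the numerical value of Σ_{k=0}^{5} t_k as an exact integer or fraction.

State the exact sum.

Σ = 8574

Ratio r(k) = (5*k**4 + 34*k**3 + 79*k**2 + 84*k + 38)/(5*k**4 + 14*k**3 + 7*k**2 + 8*k + 4).
Factor: A=1; B=1; C=k**4 + 14*k**3/5 + 7*k**2/5 + 8*k/5 + 4/5.
Need (1)·f(k+1) − (1)·f(k) = k**4 + 14*k**3/5 + 7*k**2/5 + 8*k/5 + 4/5.
From deg A=0, deg B=0, deg C=4: d=5.
Match coefficients ⇒ f(k) = k*(k**4 + k**3 - 3*k**2 + 4*k + 1)/5.
Get s_k = R·t_k = k*(k**4 + k**3 - 3*k**2 + 4*k + 1) with R(k) = B(k−1)f(k)/C(k) = k*(k**4 + k**3 - 3*k**2 + 4*k + 1)/(5*k**4 + 14*k**3 + 7*k**2 + 8*k + 4).
Δs = 5*k**4 + 14*k**3 + 7*k**2 + 8*k + 4, as required.
Telescoping: Σ = s_(6) − s_(0) = 8574 − (0) = 8574.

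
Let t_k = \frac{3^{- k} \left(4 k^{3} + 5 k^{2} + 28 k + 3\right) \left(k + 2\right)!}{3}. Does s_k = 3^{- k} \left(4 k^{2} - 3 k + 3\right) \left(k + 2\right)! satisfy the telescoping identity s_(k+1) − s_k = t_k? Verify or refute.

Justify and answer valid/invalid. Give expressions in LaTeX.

s_(k+1) = (4*k**2 + 5*k + 4)*factorial(k + 3)/(3*3**k)
s_(k+1) − s_k = (4*k**3 + 5*k**2 + 28*k + 3)*factorial(k + 2)/(3*3**k)
(s_(k+1) − s_k) − t_k = 0

Valid: the claim telescopes to t_k.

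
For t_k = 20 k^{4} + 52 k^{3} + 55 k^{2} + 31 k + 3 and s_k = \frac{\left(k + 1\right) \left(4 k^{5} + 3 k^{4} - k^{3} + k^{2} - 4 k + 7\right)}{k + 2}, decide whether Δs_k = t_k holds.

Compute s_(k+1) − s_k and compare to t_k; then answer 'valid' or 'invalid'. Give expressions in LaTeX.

s_(k+1) = (4*k**6 + 31*k**5 + 97*k**4 + 158*k**3 + 139*k**2 + 64*k + 20)/(k + 3)
s_(k+1) − s_k = (20*k**6 + 136*k**5 + 346*k**4 + 458*k**3 + 348*k**2 + 132*k + 19)/(k**2 + 5*k + 6)
(s_(k+1) − s_k) − t_k = (-16*k**5 - 89*k**4 - 160*k**3 - 140*k**2 - 69*k + 1)/(k**2 + 5*k + 6)

Invalid: residual \frac{- 16 k^{5} - 89 k^{4} - 160 k^{3} - 140 k^{2} - 69 k + 1}{k^{2} + 5 k + 6} ≠ 0.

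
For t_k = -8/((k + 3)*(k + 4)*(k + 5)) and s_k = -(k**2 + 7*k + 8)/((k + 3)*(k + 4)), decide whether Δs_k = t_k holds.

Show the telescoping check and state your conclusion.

s_(k+1) = (-7*k - (k + 1)**2 - 15)/((k + 4)*(k + 5))
s_(k+1) − s_k = -8/(k**3 + 12*k**2 + 47*k + 60)
(s_(k+1) − s_k) − t_k = 0

Valid — Δs_k = t_k.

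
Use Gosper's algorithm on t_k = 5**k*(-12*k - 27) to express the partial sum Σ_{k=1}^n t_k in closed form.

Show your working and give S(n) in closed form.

t_(k+1)/t_k = 5*(4*k + 13)/(4*k + 9).
Gosper form: A/B · C(k+1)/C(k) with A=5, B=1, C=k + 9/4.
Need (5)·f(k+1) − (1)·f(k) = k + 9/4.
d = 1 from the (0,0,1) case.
Coefficient equations give f(k) = (k + 1)/4.
So s_k = (B(k−1)f/C)·t_k = ((k + 1)/(4*k + 9))·t_k = -3*5**k*(k + 1).
Verify: 5**k*(-12*k - 27) matches t_k.
Σ_(k=1)^n t_k = s_(n+1) − s_(1) = (15*5**n*(-n - 2)) − (-30), i.e. -15*5**n*n - 30*5**n + 30.

S(n) = -15*5**n*n - 30*5**n + 30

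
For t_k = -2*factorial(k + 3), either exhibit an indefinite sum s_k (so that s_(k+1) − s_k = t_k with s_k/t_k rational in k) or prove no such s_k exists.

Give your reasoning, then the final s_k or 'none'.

no hypergeometric antidifference exists

Compute t_(k+1)/t_k: get k + 4.
Take A(k)=k + 4, B(k)=1, C(k)=1.
Solve (k + 4)·f(k+1) − (1)·f(k) = 1.
Degrees (1,0,0) ⇒ d ≤ -1.
d = -1 < 0 ⇒ no nonzero polynomial f; not summable.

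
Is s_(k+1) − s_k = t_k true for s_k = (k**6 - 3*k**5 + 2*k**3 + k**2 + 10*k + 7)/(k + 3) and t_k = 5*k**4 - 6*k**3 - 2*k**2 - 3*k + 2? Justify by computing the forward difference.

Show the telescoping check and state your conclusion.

Invalid: residual 2*(-4*k**5 - 13*k**4 + 24*k**3 + 7*k**2 + 10*k + 1)/(k**2 + 7*k + 12) ≠ 0.

s_(k+1) = (k**6 + 3*k**5 - 8*k**3 - 8*k**2 + 9*k + 18)/(k + 4)
s_(k+1) − s_k = (5*k**6 + 21*k**5 - 10*k**4 - 41*k**3 - 29*k**2 - 2*k + 26)/(k**2 + 7*k + 12)
(s_(k+1) − s_k) − t_k = 2*(-4*k**5 - 13*k**4 + 24*k**3 + 7*k**2 + 10*k + 1)/(k**2 + 7*k + 12)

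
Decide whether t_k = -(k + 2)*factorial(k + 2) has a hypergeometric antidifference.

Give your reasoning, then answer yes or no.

Ratio r(k) = (k + 3)**2/(k + 2).
So A=k + 3 and B=1, with C=k + 2.
Set up (k + 3)·f(k+1) − (1)·f(k) − (k + 2) = 0.
deg f ≤ 0 (via 1,0,1).
Solving with deg f ≤ 0: f(k) = 1.
R(k) = B(k−1)·f(k)/C(k) = 1/(k + 2); s_k = R·t_k = -factorial(k + 2).
Verify: -(k + 2)*factorial(k + 2) matches t_k.

Yes. s_k = -factorial(k + 2).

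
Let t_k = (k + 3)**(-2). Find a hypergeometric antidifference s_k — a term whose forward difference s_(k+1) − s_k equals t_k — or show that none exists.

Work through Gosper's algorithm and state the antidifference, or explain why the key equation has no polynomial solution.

no hypergeometric antidifference exists

t_(k+1)/t_k = (k + 3)**2/(k + 4)**2.
Normal form (A,B,C) = (k**2 + 6*k + 9, k**2 + 8*k + 16, 1).
f must satisfy (k**2 + 6*k + 9)·f(k+1) − (k**2 + 6*k + 9)·f(k) = 1.
Bound: deg f ≤ 0.
f = c0 ⇒ A·f(k+1) − B(k−1)·f(k) − C = -1. The system {-1 = 0} is inconsistent; no antidifference.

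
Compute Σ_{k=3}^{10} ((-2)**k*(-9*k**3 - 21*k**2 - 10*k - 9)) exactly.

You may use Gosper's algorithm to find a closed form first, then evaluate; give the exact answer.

The ratio is 2*(-9*k**3 - 48*k**2 - 79*k - 49)/(9*k**3 + 21*k**2 + 10*k + 9).
A = -2, B = 1, C = k**3 + 7*k**2/3 + 10*k/9 + 1.
f must satisfy (-2)·f(k+1) − (1)·f(k) = k**3 + 7*k**2/3 + 10*k/9 + 1.
Bound: deg f ≤ 3.
A polynomial solution: f(k) = -(3*k**3 + k**2 - 4*k + 3)/9.
R(k) = B(k−1)·f(k)/C(k) = -(3*k**3 + k**2 - 4*k + 3)/(9*k**3 + 21*k**2 + 10*k + 9); s_k = R·t_k = (-2)**k*(3*k**3 + k**2 - 4*k + 3).
Check: Δs_k = (-2)**k*(-9*k**3 - 21*k**2 - 10*k - 9). ✓
Sum = s_(11) − s_(3); s_(11) = -8341504, s_(3) = -648 ⇒ -8340856.

Σ = -8340856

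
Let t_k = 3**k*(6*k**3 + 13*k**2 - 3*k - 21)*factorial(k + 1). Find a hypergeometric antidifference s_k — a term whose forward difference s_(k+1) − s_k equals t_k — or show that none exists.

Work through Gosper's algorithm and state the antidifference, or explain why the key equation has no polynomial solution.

The ratio is 3*(6*k**4 + 43*k**3 + 103*k**2 + 77*k - 10)/(6*k**3 + 13*k**2 - 3*k - 21).
A = 3*k + 6, B = 1, C = k**3 + 13*k**2/6 - k/2 - 7/2.
Need (3*k + 6)·f(k+1) − (1)·f(k) = k**3 + 13*k**2/6 - k/2 - 7/2.
Bound: deg f ≤ 2.
Solve for f: f(k) = (2*k**2 - 3*k - 3)/6 (degree 2 ≤ 2).
Certificate R = B(k−1)f/C = (2*k**2 - 3*k - 3)/(6*k**3 + 13*k**2 - 3*k - 21) gives s_k = 3**k*(2*k**2 - 3*k - 3)*factorial(k + 1).
Δs = 3**k*(6*k**3 + 13*k**2 - 3*k - 21)*factorial(k + 1), as required.

s_k = 3**k*(2*k**2 - 3*k - 3)*factorial(k + 1)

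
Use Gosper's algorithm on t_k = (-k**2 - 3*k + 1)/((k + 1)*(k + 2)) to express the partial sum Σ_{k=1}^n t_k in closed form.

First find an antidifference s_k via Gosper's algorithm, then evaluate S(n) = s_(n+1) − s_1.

Step 1: r(k) = (k + 1)*(3*k + (k + 1)**2 + 2)/((k + 3)*(k**2 + 3*k - 1)).
A = k + 1, B = k + 3, C = k**2 + 3*k - 1.
f must satisfy (k + 1)·f(k+1) − (k + 2)·f(k) = k**2 + 3*k - 1.
d = 2 from the (1,1,2) case.
Coefficient equations give f(k) = k*(k - 2).
So s_k = (B(k−1)f/C)·t_k = (k*(k - 2)*(k + 2)/(k**2 + 3*k - 1))·t_k = k*(2 - k)/(k + 1).
s_(k+1) − s_k = (-k**2 - 3*k + 1)/(k**2 + 3*k + 2) = t_k.
s_(n+1) = (1 - n**2)/(n + 2) and s_(1) = 1/2, so S(n) = n*(-2*n - 1)/(2*(n + 2)).

S(n) = n*(-2*n - 1)/(2*(n + 2))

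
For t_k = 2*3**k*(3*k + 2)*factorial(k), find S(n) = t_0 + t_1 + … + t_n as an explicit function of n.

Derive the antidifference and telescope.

t_(k+1)/t_k = 3*(k + 1)*(3*k + 5)/(3*k + 2).
Gosper form: A/B · C(k+1)/C(k) with A=3*k + 3, B=1, C=k + 2/3.
Need (3*k + 3)·f(k+1) − (1)·f(k) = k + 2/3.
From deg A=1, deg B=0, deg C=1: d=0.
Match coefficients ⇒ f(k) = 1/3.
So s_k = (B(k−1)f/C)·t_k = (1/(3*k + 2))·t_k = 2*3**k*factorial(k).
Check: Δs_k = 2*3**k*(3*k + 2)*factorial(k). ✓
Σ_(k=0)^n t_k = s_(n+1) − s_(0) = (6*3**n*factorial(n + 1)) − (2), i.e. 6*3**n*factorial(n + 1) - 2.

S(n) = 6*3**n*factorial(n + 1) - 2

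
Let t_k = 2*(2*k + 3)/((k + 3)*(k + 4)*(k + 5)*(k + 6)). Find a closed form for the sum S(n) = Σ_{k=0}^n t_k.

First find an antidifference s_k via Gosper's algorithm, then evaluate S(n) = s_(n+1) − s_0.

r(k) = (k + 3)*(2*k + 5)/((k + 7)*(2*k + 3)) after simplifying.
Take A(k)=k + 3, B(k)=k + 7, C(k)=k + 3/2.
Solve (k + 3)·f(k+1) − (k + 6)·f(k) = k + 3/2.
d = 3 from the (1,1,1) case.
Match coefficients ⇒ f(k) = k*(k**2 + 12*k + 17)/60.
Get s_k = R·t_k = k*(k**2 + 12*k + 17)/(15*(k + 3)*(k + 4)*(k + 5)) with R(k) = B(k−1)f(k)/C(k) = k*(k + 6)*(k**2 + 12*k + 17)/(30*(2*k + 3)).
Δs = 2*(2*k + 3)/(k**4 + 18*k**3 + 119*k**2 + 342*k + 360), as required.
Σ_(k=0)^n t_k = s_(n+1) − s_(0) = ((n**3 + 15*n**2 + 44*n + 30)/(15*(n**3 + 15*n**2 + 74*n + 120))) − (0), i.e. (n**3 + 15*n**2 + 44*n + 30)/(15*(n**3 + 15*n**2 + 74*n + 120)).

S(n) = (n**3 + 15*n**2 + 44*n + 30)/(15*(n**3 + 15*n**2 + 74*n + 120))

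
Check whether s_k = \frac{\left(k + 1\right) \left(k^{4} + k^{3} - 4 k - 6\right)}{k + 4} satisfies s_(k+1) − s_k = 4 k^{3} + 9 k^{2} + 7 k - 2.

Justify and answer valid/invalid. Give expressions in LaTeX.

s_(k+1) = -(k + 2)*(4*k - (k + 1)**4 - (k + 1)**3 + 10)/(k + 5)
s_(k+1) − s_k = 2*(2*k**5 + 18*k**4 + 48*k**3 + 56*k**2 + 16*k - 17)/(k**2 + 9*k + 20)
(s_(k+1) − s_k) − t_k = 3*(-3*k**4 - 24*k**3 - 43*k**2 - 30*k + 2)/(k**2 + 9*k + 20)

Invalid: residual \frac{3 \left(- 3 k^{4} - 24 k^{3} - 43 k^{2} - 30 k + 2\right)}{k^{2} + 9 k + 20} ≠ 0.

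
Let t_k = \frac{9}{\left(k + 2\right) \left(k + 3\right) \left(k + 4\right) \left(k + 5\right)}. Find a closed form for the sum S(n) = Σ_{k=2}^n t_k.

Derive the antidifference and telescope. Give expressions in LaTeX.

S(n) = \frac{n^{3} + 12 n^{2} + 47 n - 60}{40 \left(n^{3} + 12 n^{2} + 47 n + 60\right)}

The ratio is (k + 2)/(k + 6).
A = k + 2, B = k + 6, C = 1.
Solve (k + 2)·f(k+1) − (k + 5)·f(k) = 1.
d = 3 from the (1,1,0) case.
A polynomial solution: f(k) = k*(k**2 + 9*k + 26)/72.
Then R = B(k−1)f/C = k*(k + 5)*(k**2 + 9*k + 26)/72, so s_k = R(k)·t_k = k*(k**2 + 9*k + 26)/(8*(k + 2)*(k + 3)*(k + 4)).
s_(k+1) − s_k = 9/(k**4 + 14*k**3 + 71*k**2 + 154*k + 120) = t_k.
Evaluate: s_(n+1) = (n**3 + 12*n**2 + 47*n + 36)/(8*(n**3 + 12*n**2 + 47*n + 60)); subtract s_(2) = 1/10 ⇒ S(n) = (n**3 + 12*n**2 + 47*n - 60)/(40*(n**3 + 12*n**2 + 47*n + 60)).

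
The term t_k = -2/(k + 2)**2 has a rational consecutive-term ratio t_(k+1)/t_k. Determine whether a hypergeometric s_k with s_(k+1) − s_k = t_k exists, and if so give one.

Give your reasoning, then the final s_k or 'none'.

none (Gosper's algorithm certifies no s_k)

Ratio r(k) = (k + 2)**2/(k + 3)**2.
Factor: A=k**2 + 4*k + 4; B=k**2 + 6*k + 9; C=1.
f must satisfy (k**2 + 4*k + 4)·f(k+1) − (k**2 + 4*k + 4)·f(k) = 1.
From deg A=2, deg B=2, deg C=0: d=0.
Write f(k) = c0. Then LHS − RHS = -1, requiring -1 = 0: contradictory. No certificate.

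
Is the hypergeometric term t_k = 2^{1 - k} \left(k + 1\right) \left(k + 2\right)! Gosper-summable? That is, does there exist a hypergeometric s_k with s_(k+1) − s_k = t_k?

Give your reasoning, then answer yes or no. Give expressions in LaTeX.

Yes. s_k = 2^{2 - k} \left(k + 2\right)!.

Ratio r(k) = (k + 2)*(k + 3)/(2*(k + 1)).
Gosper form: A/B · C(k+1)/C(k) with A=k/2 + 3/2, B=1, C=k + 1.
Need (k/2 + 3/2)·f(k+1) − (1)·f(k) = k + 1.
d = 0 from the (1,0,1) case.
Solve for f: f(k) = 2 (degree 0 ≤ 0).
Certificate R = B(k−1)f/C = 2/(k + 1) gives s_k = 2**(2 - k)*factorial(k + 2).
Δs = 2**(1 - k)*(k + 1)*factorial(k + 2), as required.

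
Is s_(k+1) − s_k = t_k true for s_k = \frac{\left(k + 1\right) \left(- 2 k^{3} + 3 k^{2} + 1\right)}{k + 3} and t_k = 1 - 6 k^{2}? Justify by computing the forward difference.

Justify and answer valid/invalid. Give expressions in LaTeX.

s_(k+1) = (k + 2)*(-2*(k + 1)**3 + 3*(k + 1)**2 + 1)/(k + 4)
s_(k+1) − s_k = (-6*k**4 - 34*k**3 - 29*k**2 + 5*k + 8)/(k**2 + 7*k + 12)
(s_(k+1) − s_k) − t_k = 2*(4*k**3 + 21*k**2 - k - 2)/(k**2 + 7*k + 12)

Invalid: residual \frac{2 \left(4 k^{3} + 21 k^{2} - k - 2\right)}{k^{2} + 7 k + 12} ≠ 0.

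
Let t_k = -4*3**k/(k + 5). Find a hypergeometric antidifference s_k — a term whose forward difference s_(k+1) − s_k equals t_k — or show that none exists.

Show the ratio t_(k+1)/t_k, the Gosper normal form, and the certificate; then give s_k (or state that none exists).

none — t_k is not Gosper-summable

r(k) = 3*(k + 5)/(k + 6) after simplifying.
Factor: A=3*k + 15; B=k + 6; C=1.
Set up (3*k + 15)·f(k+1) − (k + 5)·f(k) − (1) = 0.
Bound: deg f ≤ -1.
deg f ≤ -1 is impossible — no certificate.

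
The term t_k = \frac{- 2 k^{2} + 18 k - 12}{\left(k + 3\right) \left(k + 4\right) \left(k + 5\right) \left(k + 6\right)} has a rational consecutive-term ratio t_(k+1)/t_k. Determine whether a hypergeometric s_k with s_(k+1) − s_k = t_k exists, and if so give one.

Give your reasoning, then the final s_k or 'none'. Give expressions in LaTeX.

s_k = - \frac{k \left(k^{2} - 18 k + 77\right)}{15 \left(k + 3\right) \left(k + 4\right) \left(k + 5\right)}

The ratio is -(k + 3)*(9*k - (k + 1)**2 + 3)/((k + 7)*(k**2 - 9*k + 6)).
Take A(k)=k + 3, B(k)=k + 7, C(k)=k**2 - 9*k + 6.
Key eq: (k + 3)·f(k+1) = (k + 6)·f(k) + (k**2 - 9*k + 6).
deg f ≤ 3 (via 1,1,2).
Solving with deg f ≤ 3: f(k) = k*(k - 11)*(k - 7)/30.
Certificate R = B(k−1)f/C = k*(k - 11)*(k - 7)*(k + 6)/(30*(k**2 - 9*k + 6)) gives s_k = -k*(k**2 - 18*k + 77)/(15*(k + 3)*(k + 4)*(k + 5)).
Verify: 2*(-k**2 + 9*k - 6)/(k**4 + 18*k**3 + 119*k**2 + 342*k + 360) matches t_k.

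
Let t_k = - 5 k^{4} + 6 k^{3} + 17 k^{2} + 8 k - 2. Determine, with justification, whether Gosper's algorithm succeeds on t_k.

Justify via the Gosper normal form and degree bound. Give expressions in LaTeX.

The ratio is (5*k**4 + 14*k**3 - 5*k**2 - 40*k - 24)/(5*k**4 - 6*k**3 - 17*k**2 - 8*k + 2).
Take A(k)=1, B(k)=1, C(k)=k**4 - 6*k**3/5 - 17*k**2/5 - 8*k/5 + 2/5.
Solve (1)·f(k+1) − (1)·f(k) = k**4 - 6*k**3/5 - 17*k**2/5 - 8*k/5 + 2/5.
Bound: deg f ≤ 5.
Coefficient equations give f(k) = k*(k**4 - 4*k**3 - k**2 + 3*k + 3)/5.
So s_k = (B(k−1)f/C)·t_k = (k*(k**4 - 4*k**3 - k**2 + 3*k + 3)/(5*k**4 - 6*k**3 - 17*k**2 - 8*k + 2))·t_k = k*(-k**4 + 4*k**3 + k**2 - 3*k - 3).
Δs = -5*k**4 + 6*k**3 + 17*k**2 + 8*k - 2, as required.

Yes. s_k = k \left(- k^{4} + 4 k^{3} + k^{2} - 3 k - 3\right).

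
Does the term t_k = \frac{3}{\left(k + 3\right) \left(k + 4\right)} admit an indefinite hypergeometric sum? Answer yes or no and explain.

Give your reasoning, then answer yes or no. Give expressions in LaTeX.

Yes. s_k = \frac{k}{k + 3}.

Ratio r(k) = (k + 3)/(k + 5).
A = k + 3, B = k + 5, C = 1.
Key eq: (k + 3)·f(k+1) = (k + 4)·f(k) + (1).
Degrees (1,1,0) ⇒ d ≤ 1.
A polynomial solution: f(k) = k/3.
Get s_k = R·t_k = k/(k + 3) with R(k) = B(k−1)f(k)/C(k) = k*(k + 4)/3.
Check: Δs_k = 3/(k**2 + 7*k + 12). ✓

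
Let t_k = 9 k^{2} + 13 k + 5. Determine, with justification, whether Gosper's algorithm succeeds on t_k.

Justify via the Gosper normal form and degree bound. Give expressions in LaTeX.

Yes. s_k = k^{2} \left(3 k + 2\right).

Step 1: r(k) = (9*k**2 + 31*k + 27)/(9*k**2 + 13*k + 5).
Take A(k)=1, B(k)=1, C(k)=k**2 + 13*k/9 + 5/9.
Set up (1)·f(k+1) − (1)·f(k) − (k**2 + 13*k/9 + 5/9) = 0.
deg f ≤ 3 (via 0,0,2).
Match coefficients ⇒ f(k) = k**2*(3*k + 2)/9.
Certificate R = B(k−1)f/C = k**2*(3*k + 2)/(9*k**2 + 13*k + 5) gives s_k = k**2*(3*k + 2).
Verify: 9*k**2 + 13*k + 5 matches t_k.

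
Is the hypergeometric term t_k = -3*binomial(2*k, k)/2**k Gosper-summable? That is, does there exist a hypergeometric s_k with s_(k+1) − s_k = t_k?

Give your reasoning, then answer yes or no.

No; the degree bound rules out any f.

Ratio r(k) = (2*k + 1)/(k + 1).
A = 2*k + 1, B = k + 1, C = 1.
f must satisfy (2*k + 1)·f(k+1) − (k)·f(k) = 1.
d = -1 from the (1,1,0) case.
deg f ≤ -1 is impossible — no certificate.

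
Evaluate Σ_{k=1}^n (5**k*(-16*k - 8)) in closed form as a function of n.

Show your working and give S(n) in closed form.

Ratio r(k) = 5*(2*k + 3)/(2*k + 1).
So A=5 and B=1, with C=k + 1/2.
f must satisfy (5)·f(k+1) − (1)·f(k) = k + 1/2.
Degrees (0,0,1) ⇒ d ≤ 1.
Solving with deg f ≤ 1: f(k) = (4*k - 3)/16.
Certificate R = B(k−1)f/C = (4*k - 3)/(8*(2*k + 1)) gives s_k = 5**k*(3 - 4*k).
Check: Δs_k = 5**k*(-16*k - 8). ✓
s_(n+1) = 5**(n + 1)*(-4*n - 1) and s_(1) = -5, so S(n) = -20*5**n*n - 5*5**n + 5.

S(n) = -20*5**n*n - 5*5**n + 5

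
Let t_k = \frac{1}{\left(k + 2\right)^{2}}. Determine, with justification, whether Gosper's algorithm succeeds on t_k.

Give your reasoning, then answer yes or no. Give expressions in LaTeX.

Compute t_(k+1)/t_k: get (k + 2)**2/(k + 3)**2.
So A=k**2 + 4*k + 4 and B=k**2 + 6*k + 9, with C=1.
Key eq: (k**2 + 4*k + 4)·f(k+1) = (k**2 + 4*k + 4)·f(k) + (1).
Degrees (2,2,0) ⇒ d ≤ 0.
Put f(k) = c0: A·f(k+1) − B(k−1)·f(k) − C = -1; need -1 = 0 — inconsistent ⇒ no f, not summable.

No; the coefficient equations for f are inconsistent.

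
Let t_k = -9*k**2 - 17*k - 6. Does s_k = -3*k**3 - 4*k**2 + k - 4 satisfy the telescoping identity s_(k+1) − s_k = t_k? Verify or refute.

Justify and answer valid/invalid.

valid; difference matches t_k

s_(k+1) = k - 3*(k + 1)**3 - 4*(k + 1)**2 - 3
s_(k+1) − s_k = -9*k**2 - 17*k - 6
(s_(k+1) − s_k) − t_k = 0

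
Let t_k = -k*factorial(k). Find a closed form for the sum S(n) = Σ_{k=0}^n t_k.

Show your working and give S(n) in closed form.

S(n) = -n*factorial(n) - factorial(n) + 1

Step 1: r(k) = (k + 1)**2/k.
Factor: A=k + 1; B=1; C=k.
Set up (k + 1)·f(k+1) − (1)·f(k) − (k) = 0.
deg f ≤ 0 (via 1,0,1).
A polynomial solution: f(k) = 1.
So s_k = (B(k−1)f/C)·t_k = (1/k)·t_k = -factorial(k).
Verify: -k*factorial(k) matches t_k.
s_(n+1) = -factorial(n + 1) and s_(0) = -1, so S(n) = -n*factorial(n) - factorial(n) + 1.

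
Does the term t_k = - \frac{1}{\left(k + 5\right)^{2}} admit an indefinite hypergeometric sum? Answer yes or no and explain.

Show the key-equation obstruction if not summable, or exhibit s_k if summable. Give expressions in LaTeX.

Step 1: r(k) = (k + 5)**2/(k + 6)**2.
Factor: A=k**2 + 10*k + 25; B=k**2 + 12*k + 36; C=1.
Solve (k**2 + 10*k + 25)·f(k+1) − (k**2 + 10*k + 25)·f(k) = 1.
Degrees (2,2,0) ⇒ d ≤ 0.
Write f(k) = c0. Then LHS − RHS = -1, requiring -1 = 0: contradictory. No certificate.

No — key equation has no polynomial f.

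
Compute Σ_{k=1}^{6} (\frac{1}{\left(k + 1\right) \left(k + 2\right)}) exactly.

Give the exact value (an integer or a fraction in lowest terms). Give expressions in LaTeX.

Σ = 3/8

The ratio is (k + 1)/(k + 3).
A = k + 1, B = k + 3, C = 1.
Set up (k + 1)·f(k+1) − (k + 2)·f(k) − (1) = 0.
Degrees (1,1,0) ⇒ d ≤ 1.
Coefficient equations give f(k) = k.
Then R = B(k−1)f/C = k*(k + 2), so s_k = R(k)·t_k = k/(k + 1).
Verify: 1/(k**2 + 3*k + 2) matches t_k.
Sum = s_(7) − s_(1); s_(7) = 7/8, s_(1) = 1/2 ⇒ 3/8.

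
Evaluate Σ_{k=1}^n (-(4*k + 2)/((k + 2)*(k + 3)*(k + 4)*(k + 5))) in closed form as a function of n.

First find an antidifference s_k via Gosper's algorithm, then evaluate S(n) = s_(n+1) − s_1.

S(n) = n*(-n**2 - 12*n - 17)/(15*(n**3 + 12*n**2 + 47*n + 60))

Compute t_(k+1)/t_k: get (k + 2)*(2*k + 3)/((k + 6)*(2*k + 1)).
So A=k + 2 and B=k + 6, with C=k + 1/2.
Solve (k + 2)·f(k+1) − (k + 5)·f(k) = k + 1/2.
deg f ≤ 3 (via 1,1,1).
Solve for f: f(k) = k*(k**2 + 9*k + 2)/48 (degree 3 ≤ 3).
R(k) = B(k−1)·f(k)/C(k) = k*(k + 5)*(k**2 + 9*k + 2)/(24*(2*k + 1)); s_k = R·t_k = -k*(k**2 + 9*k + 2)/(12*(k + 2)*(k + 3)*(k + 4)).
Verify: 2*(-2*k - 1)/(k**4 + 14*k**3 + 71*k**2 + 154*k + 120) matches t_k.
Telescope: S(n) = s_(n+1) − s_(1) = (-n**3 - 12*n**2 - 23*n - 12)/(12*(n**3 + 12*n**2 + 47*n + 60)) − (-1/60) = n*(-n**2 - 12*n - 17)/(15*(n**3 + 12*n**2 + 47*n + 60)).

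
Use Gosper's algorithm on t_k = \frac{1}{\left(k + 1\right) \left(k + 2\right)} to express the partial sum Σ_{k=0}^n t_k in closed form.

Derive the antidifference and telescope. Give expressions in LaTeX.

S(n) = \frac{n + 1}{n + 2}

t_(k+1)/t_k = (k + 1)/(k + 3).
So A=k + 1 and B=k + 3, with C=1.
Set up (k + 1)·f(k+1) − (k + 2)·f(k) − (1) = 0.
Degrees (1,1,0) ⇒ d ≤ 1.
Coefficient equations give f(k) = k.
Get s_k = R·t_k = k/(k + 1) with R(k) = B(k−1)f(k)/C(k) = k*(k + 2).
Check: Δs_k = 1/(k**2 + 3*k + 2). ✓
Σ_(k=0)^n t_k = s_(n+1) − s_(0) = ((n + 1)/(n + 2)) − (0), i.e. (n + 1)/(n + 2).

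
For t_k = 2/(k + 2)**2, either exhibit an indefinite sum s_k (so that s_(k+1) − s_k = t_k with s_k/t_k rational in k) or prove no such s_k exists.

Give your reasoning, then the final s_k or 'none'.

none (Gosper's algorithm certifies no s_k)

Ratio r(k) = (k + 2)**2/(k + 3)**2.
Normal form (A,B,C) = (k**2 + 4*k + 4, k**2 + 6*k + 9, 1).
Solve (k**2 + 4*k + 4)·f(k+1) − (k**2 + 4*k + 4)·f(k) = 1.
Degrees (2,2,0) ⇒ d ≤ 0.
Put f(k) = c0: A·f(k+1) − B(k−1)·f(k) − C = -1; need -1 = 0 — inconsistent ⇒ no f, not summable.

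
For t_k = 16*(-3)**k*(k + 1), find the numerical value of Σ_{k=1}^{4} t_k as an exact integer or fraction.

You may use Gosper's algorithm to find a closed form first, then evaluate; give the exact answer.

r(k) = 3*(-k - 2)/(k + 1) after simplifying.
Normal form (A,B,C) = (-3, 1, k + 1).
Set up (-3)·f(k+1) − (1)·f(k) − (k + 1) = 0.
Degrees (0,0,1) ⇒ d ≤ 1.
Coefficient equations give f(k) = -(4*k + 1)/16.
R(k) = B(k−1)·f(k)/C(k) = -(4*k + 1)/(16*(k + 1)); s_k = R·t_k = (-3)**k*(-4*k - 1).
Check: Δs_k = 16*(-3)**k*(k + 1). ✓
Σ_(k=1)^(4) t_k = s_(5) − s_(1) = 5103 − (15) = 5088.

Σ = 5088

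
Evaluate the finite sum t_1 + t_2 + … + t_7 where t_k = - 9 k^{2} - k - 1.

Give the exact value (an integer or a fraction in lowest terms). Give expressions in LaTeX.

Σ = -1295

Step 1: r(k) = (k + 9*(k + 1)**2 + 2)/(9*k**2 + k + 1).
A = 1, B = 1, C = k**2 + k/9 + 1/9.
f must satisfy (1)·f(k+1) − (1)·f(k) = k**2 + k/9 + 1/9.
Degrees (0,0,2) ⇒ d ≤ 3.
Coefficient equations give f(k) = k*(3*k**2 - 4*k + 2)/9.
Get s_k = R·t_k = k*(-3*k**2 + 4*k - 2) with R(k) = B(k−1)f(k)/C(k) = k*(3*k**2 - 4*k + 2)/(9*k**2 + k + 1).
Check: Δs_k = -9*k**2 - k - 1. ✓
Evaluate s at k=8 and k=1: -1296 and -1; difference -1295.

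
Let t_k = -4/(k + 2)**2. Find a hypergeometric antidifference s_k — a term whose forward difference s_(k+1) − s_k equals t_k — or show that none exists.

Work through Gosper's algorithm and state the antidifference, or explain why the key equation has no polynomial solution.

none (Gosper's algorithm certifies no s_k)

Step 1: r(k) = (k + 2)**2/(k + 3)**2.
Factor: A=k**2 + 4*k + 4; B=k**2 + 6*k + 9; C=1.
Solve (k**2 + 4*k + 4)·f(k+1) − (k**2 + 4*k + 4)·f(k) = 1.
From deg A=2, deg B=2, deg C=0: d=0.
Generic f = c0 gives residual -1; -1 = 0 cannot hold, so t_k is not Gosper-summable.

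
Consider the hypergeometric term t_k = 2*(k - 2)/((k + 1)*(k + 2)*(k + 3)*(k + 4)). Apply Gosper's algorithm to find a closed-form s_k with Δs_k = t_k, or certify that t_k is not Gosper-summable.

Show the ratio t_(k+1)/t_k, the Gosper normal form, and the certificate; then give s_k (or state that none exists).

s_k = k*(-k**2 - 6*k - 17)/(6*(k + 1)*(k + 2)*(k + 3))

Step 1: r(k) = (k - 1)*(k + 1)/((k - 2)*(k + 5)).
Gosper form: A/B · C(k+1)/C(k) with A=k + 1, B=k + 5, C=k - 2.
Need (k + 1)·f(k+1) − (k + 4)·f(k) = k - 2.
deg f ≤ 3 (via 1,1,1).
A polynomial solution: f(k) = -k*(k**2 + 6*k + 17)/12.
Get s_k = R·t_k = k*(-k**2 - 6*k - 17)/(6*(k + 1)*(k + 2)*(k + 3)) with R(k) = B(k−1)f(k)/C(k) = -k*(k + 4)*(k**2 + 6*k + 17)/(12*(k - 2)).
Verify: 2*(k - 2)/(k**4 + 10*k**3 + 35*k**2 + 50*k + 24) matches t_k.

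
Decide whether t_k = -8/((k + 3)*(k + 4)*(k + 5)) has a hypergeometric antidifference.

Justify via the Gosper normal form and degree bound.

Yes. s_k = k*(-k - 7)/(3*(k + 3)*(k + 4)).

t_(k+1)/t_k = (k + 3)/(k + 6).
Factor: A=k + 3; B=k + 6; C=1.
Key eq: (k + 3)·f(k+1) = (k + 5)·f(k) + (1).
From deg A=1, deg B=1, deg C=0: d=2.
A polynomial solution: f(k) = k*(k + 7)/24.
Get s_k = R·t_k = k*(-k - 7)/(3*(k + 3)*(k + 4)) with R(k) = B(k−1)f(k)/C(k) = k*(k + 5)*(k + 7)/24.
Check: Δs_k = -8/(k**3 + 12*k**2 + 47*k + 60). ✓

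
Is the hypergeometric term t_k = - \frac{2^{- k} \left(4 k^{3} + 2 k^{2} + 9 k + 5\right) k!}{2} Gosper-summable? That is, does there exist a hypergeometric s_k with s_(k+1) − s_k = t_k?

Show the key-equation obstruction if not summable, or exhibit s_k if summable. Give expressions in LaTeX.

Yes. s_k = 2^{- k} \left(- 4 k^{2} + 2 k + 3\right) k!.

r(k) = (4*k**4 + 18*k**3 + 39*k**2 + 45*k + 20)/(2*(4*k**3 + 2*k**2 + 9*k + 5)) after simplifying.
Factor: A=k/2 + 1/2; B=1; C=k**3 + k**2/2 + 9*k/4 + 5/4.
Solve (k/2 + 1/2)·f(k+1) − (1)·f(k) = k**3 + k**2/2 + 9*k/4 + 5/4.
From deg A=1, deg B=0, deg C=3: d=2.
Solve for f: f(k) = (4*k**2 - 2*k - 3)/2 (degree 2 ≤ 2).
R(k) = B(k−1)·f(k)/C(k) = 2*(4*k**2 - 2*k - 3)/(4*k**3 + 2*k**2 + 9*k + 5); s_k = R·t_k = (-4*k**2 + 2*k + 3)*factorial(k)/2**k.
Δs = -(4*k**3 + 2*k**2 + 9*k + 5)*factorial(k)/(2*2**k), as required.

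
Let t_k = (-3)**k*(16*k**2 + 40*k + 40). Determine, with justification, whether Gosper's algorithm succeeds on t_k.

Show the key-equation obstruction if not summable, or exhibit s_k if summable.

Yes. s_k = -4*(-3)**k*(k**2 + k + 1).

r(k) = 3*(-2*k**2 - 9*k - 12)/(2*k**2 + 5*k + 5) after simplifying.
A = -3, B = 1, C = k**2 + 5*k/2 + 5/2.
Solve (-3)·f(k+1) − (1)·f(k) = k**2 + 5*k/2 + 5/2.
deg f ≤ 2 (via 0,0,2).
Coefficient equations give f(k) = -(k**2 + k + 1)/4.
R(k) = B(k−1)·f(k)/C(k) = -(k**2 + k + 1)/(2*(2*k**2 + 5*k + 5)); s_k = R·t_k = -4*(-3)**k*(k**2 + k + 1).
Verify: (-3)**k*(16*k**2 + 40*k + 40) matches t_k.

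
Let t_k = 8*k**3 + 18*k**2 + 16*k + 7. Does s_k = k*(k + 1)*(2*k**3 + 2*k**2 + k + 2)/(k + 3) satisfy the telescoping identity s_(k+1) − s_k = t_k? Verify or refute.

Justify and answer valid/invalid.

s_(k+1) = (k + 1)*(k + 2)*(k + 2*(k + 1)**3 + 2*(k + 1)**2 + 3)/(k + 4)
s_(k+1) − s_k = (8*k**5 + 62*k**4 + 158*k**3 + 197*k**2 + 135*k + 42)/(k**2 + 7*k + 12)
(s_(k+1) − s_k) − t_k = 2*(-6*k**4 - 40*k**3 - 69*k**2 - 53*k - 21)/(k**2 + 7*k + 12)

Invalid: residual 2*(-6*k**4 - 40*k**3 - 69*k**2 - 53*k - 21)/(k**2 + 7*k + 12) ≠ 0.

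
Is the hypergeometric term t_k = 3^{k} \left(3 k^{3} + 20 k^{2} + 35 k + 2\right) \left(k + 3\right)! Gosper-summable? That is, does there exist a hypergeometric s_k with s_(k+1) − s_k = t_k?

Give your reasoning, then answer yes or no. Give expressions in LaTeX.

Step 1: r(k) = 3*(3*k**4 + 41*k**3 + 200*k**2 + 396*k + 240)/(3*k**3 + 20*k**2 + 35*k + 2).
Take A(k)=3*k + 12, B(k)=1, C(k)=k**3 + 20*k**2/3 + 35*k/3 + 2/3.
Set up (3*k + 12)·f(k+1) − (1)·f(k) − (k**3 + 20*k**2/3 + 35*k/3 + 2/3) = 0.
From deg A=1, deg B=0, deg C=3: d=2.
Solve for f: f(k) = (k - 1)*(k + 2)/3 (degree 2 ≤ 2).
R(k) = B(k−1)·f(k)/C(k) = (k - 1)*(k + 2)/(3*k**3 + 20*k**2 + 35*k + 2); s_k = R·t_k = 3**k*(k - 1)*(k + 2)*factorial(k + 3).
Check: Δs_k = 3**k*(3*k**3 + 20*k**2 + 35*k + 2)*factorial(k + 3). ✓

Yes. s_k = 3^{k} \left(k - 1\right) \left(k + 2\right) \left(k + 3\right)!.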